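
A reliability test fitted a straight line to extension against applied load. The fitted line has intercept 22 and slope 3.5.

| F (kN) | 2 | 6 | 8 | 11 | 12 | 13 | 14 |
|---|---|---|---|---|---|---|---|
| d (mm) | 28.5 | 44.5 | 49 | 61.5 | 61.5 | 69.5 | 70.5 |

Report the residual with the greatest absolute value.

r = -2.5

F=2: ŷ = 22 + 3.5·2 = 29; r = 28.5 − 29 = -0.5
F=6: ŷ = 22 + 3.5·6 = 43; r = 44.5 − 43 = 1.5
F=8: ŷ = 22 + 3.5·8 = 50; r = 49 − 50 = -1
F=11: ŷ = 22 + 3.5·11 = 60.5; r = 61.5 − 60.5 = 1
F=12: ŷ = 22 + 3.5·12 = 64; r = 61.5 − 64 = -2.5
F=13: ŷ = 22 + 3.5·13 = 67.5; r = 69.5 − 67.5 = 2
F=14: ŷ = 22 + 3.5·14 = 71; r = 70.5 − 71 = -0.5
Largest |r| is 2.5 at F = 12, residual -2.5.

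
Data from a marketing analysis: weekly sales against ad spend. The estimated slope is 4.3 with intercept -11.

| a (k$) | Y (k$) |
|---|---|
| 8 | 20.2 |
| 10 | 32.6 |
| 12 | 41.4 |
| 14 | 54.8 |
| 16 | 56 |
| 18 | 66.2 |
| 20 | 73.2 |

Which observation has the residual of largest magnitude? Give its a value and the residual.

a = 14, r = 5.6

a=8: Ŷ = -11 + 4.3·8 = 23.4; r = 20.2 − 23.4 = -3.2
a=10: Ŷ = -11 + 4.3·10 = 32; r = 32.6 − 32 = 0.6
a=12: Ŷ = -11 + 4.3·12 = 40.6; r = 41.4 − 40.6 = 0.8
a=14: Ŷ = -11 + 4.3·14 = 49.2; r = 54.8 − 49.2 = 5.6
a=16: Ŷ = -11 + 4.3·16 = 57.8; r = 56 − 57.8 = -1.8
a=18: Ŷ = -11 + 4.3·18 = 66.4; r = 66.2 − 66.4 = -0.2
a=20: Ŷ = -11 + 4.3·20 = 75; r = 73.2 − 75 = -1.8
Largest |r| is 5.6 at a = 14, residual 5.6.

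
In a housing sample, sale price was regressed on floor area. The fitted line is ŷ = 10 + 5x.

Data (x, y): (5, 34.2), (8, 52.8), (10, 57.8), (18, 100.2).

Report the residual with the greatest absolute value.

e = 2.8

x=5: ŷ = 10 + 5·5 = 35; e = 34.2 − 35 = -0.8
x=8: ŷ = 10 + 5·8 = 50; e = 52.8 − 50 = 2.8
x=10: ŷ = 10 + 5·10 = 60; e = 57.8 − 60 = -2.2
x=18: ŷ = 10 + 5·18 = 100; e = 100.2 − 100 = 0.2
Largest |e| is 2.8 at x = 8, residual 2.8.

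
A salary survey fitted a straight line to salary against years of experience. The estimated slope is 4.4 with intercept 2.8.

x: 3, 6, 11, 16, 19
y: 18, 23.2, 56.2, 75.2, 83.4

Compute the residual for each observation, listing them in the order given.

2, -6, 5, 2, -3

x=3: ŷ = 2.8 + 4.4·3 = 16; r = 18 − 16 = 2
x=6: ŷ = 2.8 + 4.4·6 = 29.2; r = 23.2 − 29.2 = -6
x=11: ŷ = 2.8 + 4.4·11 = 51.2; r = 56.2 − 51.2 = 5
x=16: ŷ = 2.8 + 4.4·16 = 73.2; r = 75.2 − 73.2 = 2
x=19: ŷ = 2.8 + 4.4·19 = 86.4; r = 83.4 − 86.4 = -3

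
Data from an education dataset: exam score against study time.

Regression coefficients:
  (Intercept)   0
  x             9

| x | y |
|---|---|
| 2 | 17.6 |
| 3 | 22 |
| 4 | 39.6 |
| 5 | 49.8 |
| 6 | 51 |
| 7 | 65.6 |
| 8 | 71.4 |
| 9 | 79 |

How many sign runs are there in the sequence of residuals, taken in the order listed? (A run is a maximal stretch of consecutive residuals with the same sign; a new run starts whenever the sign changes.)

x=2: ŷ = 9·2 = 18; e = 17.6 − 18 = -0.4
x=3: ŷ = 9·3 = 27; e = 22 − 27 = -5
x=4: ŷ = 9·4 = 36; e = 39.6 − 36 = 3.6
x=5: ŷ = 9·5 = 45; e = 49.8 − 45 = 4.8
x=6: ŷ = 9·6 = 54; e = 51 − 54 = -3
x=7: ŷ = 9·7 = 63; e = 65.6 − 63 = 2.6
x=8: ŷ = 9·8 = 72; e = 71.4 − 72 = -0.6
x=9: ŷ = 9·9 = 81; e = 79 − 81 = -2
Signs: − − + + − + − −
Runs: −×2, +×2, −×1, +×1, −×2 → 5

5 runs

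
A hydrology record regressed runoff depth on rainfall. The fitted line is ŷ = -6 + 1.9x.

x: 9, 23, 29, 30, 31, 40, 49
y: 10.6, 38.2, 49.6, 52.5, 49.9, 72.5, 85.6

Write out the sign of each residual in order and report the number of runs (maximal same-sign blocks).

x=9: ŷ = -6 + 1.9·9 = 11.1; r = 10.6 − 11.1 = -0.5
x=23: ŷ = -6 + 1.9·23 = 37.7; r = 38.2 − 37.7 = 0.5
x=29: ŷ = -6 + 1.9·29 = 49.1; r = 49.6 − 49.1 = 0.5
x=30: ŷ = -6 + 1.9·30 = 51; r = 52.5 − 51 = 1.5
x=31: ŷ = -6 + 1.9·31 = 52.9; r = 49.9 − 52.9 = -3
x=40: ŷ = -6 + 1.9·40 = 70; r = 72.5 − 70 = 2.5
x=49: ŷ = -6 + 1.9·49 = 87.1; r = 85.6 − 87.1 = -1.5
Signs: − + + + − + −
Runs: −×1, +×3, −×1, +×1, −×1 → 5

5 runs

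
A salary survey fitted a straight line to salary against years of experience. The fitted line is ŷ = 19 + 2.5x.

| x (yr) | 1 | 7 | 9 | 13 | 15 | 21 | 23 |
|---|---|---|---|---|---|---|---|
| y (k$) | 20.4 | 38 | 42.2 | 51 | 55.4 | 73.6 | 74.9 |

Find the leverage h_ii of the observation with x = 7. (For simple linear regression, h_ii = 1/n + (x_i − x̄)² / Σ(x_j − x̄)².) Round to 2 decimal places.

x̄ = (1 + 7 + 9 + 13 + 15 + 21 + 23)/7 = 12.7143
Σ(x − x̄)² = 137.224 + 32.6531 + 13.7959 + 0.0816327 + 5.22449 + 68.6531 + 105.796 = 363.429
h = 1/7 + (-5.71429)²/363.429 = 0.142857 + 0.0898473 = 0.23

h = 0.23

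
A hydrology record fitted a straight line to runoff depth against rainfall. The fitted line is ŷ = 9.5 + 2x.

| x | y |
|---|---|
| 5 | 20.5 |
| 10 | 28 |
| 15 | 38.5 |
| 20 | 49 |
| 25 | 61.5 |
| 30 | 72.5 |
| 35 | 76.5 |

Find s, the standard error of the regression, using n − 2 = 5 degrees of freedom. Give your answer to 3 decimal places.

s = 2.302

x=5: ŷ = 9.5 + 2·5 = 19.5; e = 20.5 − 19.5 = 1
x=10: ŷ = 9.5 + 2·10 = 29.5; e = 28 − 29.5 = -1.5
x=15: ŷ = 9.5 + 2·15 = 39.5; e = 38.5 − 39.5 = -1
x=20: ŷ = 9.5 + 2·20 = 49.5; e = 49 − 49.5 = -0.5
x=25: ŷ = 9.5 + 2·25 = 59.5; e = 61.5 − 59.5 = 2
x=30: ŷ = 9.5 + 2·30 = 69.5; e = 72.5 − 69.5 = 3
x=35: ŷ = 9.5 + 2·35 = 79.5; e = 76.5 − 79.5 = -3
SSE = 1 + 2.25 + 1 + 0.25 + 4 + 9 + 9 = 26.5
s = √(26.5/5) = √5.3 ≈ 2.302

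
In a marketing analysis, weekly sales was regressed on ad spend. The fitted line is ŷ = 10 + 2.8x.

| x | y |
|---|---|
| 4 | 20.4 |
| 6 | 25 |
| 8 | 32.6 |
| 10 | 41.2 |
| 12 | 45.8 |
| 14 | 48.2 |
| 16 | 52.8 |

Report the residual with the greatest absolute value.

e = 3.2

x=4: ŷ = 10 + 2.8·4 = 21.2; e = 20.4 − 21.2 = -0.8
x=6: ŷ = 10 + 2.8·6 = 26.8; e = 25 − 26.8 = -1.8
x=8: ŷ = 10 + 2.8·8 = 32.4; e = 32.6 − 32.4 = 0.2
x=10: ŷ = 10 + 2.8·10 = 38; e = 41.2 − 38 = 3.2
x=12: ŷ = 10 + 2.8·12 = 43.6; e = 45.8 − 43.6 = 2.2
x=14: ŷ = 10 + 2.8·14 = 49.2; e = 48.2 − 49.2 = -1
x=16: ŷ = 10 + 2.8·16 = 54.8; e = 52.8 − 54.8 = -2
Largest |e| is 3.2 at x = 10, residual 3.2.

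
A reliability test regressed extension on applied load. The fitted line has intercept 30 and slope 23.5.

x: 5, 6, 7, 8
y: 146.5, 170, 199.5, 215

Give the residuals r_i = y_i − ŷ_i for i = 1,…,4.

x=5: ŷ = 30 + 23.5·5 = 147.5; r = 146.5 − 147.5 = -1
x=6: ŷ = 30 + 23.5·6 = 171; r = 170 − 171 = -1
x=7: ŷ = 30 + 23.5·7 = 194.5; r = 199.5 − 194.5 = 5
x=8: ŷ = 30 + 23.5·8 = 218; r = 215 − 218 = -3

-1, -1, 5, -3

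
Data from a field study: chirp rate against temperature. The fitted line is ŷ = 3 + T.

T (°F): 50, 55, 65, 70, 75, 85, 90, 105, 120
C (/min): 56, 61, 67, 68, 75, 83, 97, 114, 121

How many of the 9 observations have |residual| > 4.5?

3

T=50: ŷ = 3 + 50 = 53; e = 56 − 53 = 3
T=55: ŷ = 3 + 55 = 58; e = 61 − 58 = 3
T=65: ŷ = 3 + 65 = 68; e = 67 − 68 = -1
T=70: ŷ = 3 + 70 = 73; e = 68 − 73 = -5
T=75: ŷ = 3 + 75 = 78; e = 75 − 78 = -3
T=85: ŷ = 3 + 85 = 88; e = 83 − 88 = -5
T=90: ŷ = 3 + 90 = 93; e = 97 − 93 = 4
T=105: ŷ = 3 + 105 = 108; e = 114 − 108 = 6
T=120: ŷ = 3 + 120 = 123; e = 121 − 123 = -2
|e| > 4.5: T=70 (|e|=5), T=85 (|e|=5), T=105 (|e|=6) → 3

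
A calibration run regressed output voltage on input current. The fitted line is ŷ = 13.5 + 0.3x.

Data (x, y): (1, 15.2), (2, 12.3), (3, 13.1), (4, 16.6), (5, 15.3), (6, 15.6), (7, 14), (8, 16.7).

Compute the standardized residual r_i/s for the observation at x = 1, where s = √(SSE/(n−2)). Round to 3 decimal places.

0.920

x=1: ŷ = 13.5 + 0.3·1 = 13.8; r = 15.2 − 13.8 = 1.4
x=2: ŷ = 13.5 + 0.3·2 = 14.1; r = 12.3 − 14.1 = -1.8
x=3: ŷ = 13.5 + 0.3·3 = 14.4; r = 13.1 − 14.4 = -1.3
x=4: ŷ = 13.5 + 0.3·4 = 14.7; r = 16.6 − 14.7 = 1.9
x=5: ŷ = 13.5 + 0.3·5 = 15; r = 15.3 − 15 = 0.3
x=6: ŷ = 13.5 + 0.3·6 = 15.3; r = 15.6 − 15.3 = 0.3
x=7: ŷ = 13.5 + 0.3·7 = 15.6; r = 14 − 15.6 = -1.6
x=8: ŷ = 13.5 + 0.3·8 = 15.9; r = 16.7 − 15.9 = 0.8
SSE = 1.96 + 3.24 + 1.69 + 3.61 + 0.09 + 0.09 + 2.56 + 0.64 = 13.88
s = √(13.88/6) = 1.52096
r/s = 1.4 / 1.52096 = 0.920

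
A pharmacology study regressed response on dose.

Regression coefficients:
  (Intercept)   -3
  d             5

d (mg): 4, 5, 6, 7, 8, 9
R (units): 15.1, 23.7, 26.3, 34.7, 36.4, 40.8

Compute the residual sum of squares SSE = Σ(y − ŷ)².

d=4: ŷ = -3 + 5·4 = 17; e = 15.1 − 17 = -1.9
d=5: ŷ = -3 + 5·5 = 22; e = 23.7 − 22 = 1.7
d=6: ŷ = -3 + 5·6 = 27; e = 26.3 − 27 = -0.7
d=7: ŷ = -3 + 5·7 = 32; e = 34.7 − 32 = 2.7
d=8: ŷ = -3 + 5·8 = 37; e = 36.4 − 37 = -0.6
d=9: ŷ = -3 + 5·9 = 42; e = 40.8 − 42 = -1.2
SSE = 3.61 + 2.89 + 0.49 + 7.29 + 0.36 + 1.44 = 16.08

SSE = 16.08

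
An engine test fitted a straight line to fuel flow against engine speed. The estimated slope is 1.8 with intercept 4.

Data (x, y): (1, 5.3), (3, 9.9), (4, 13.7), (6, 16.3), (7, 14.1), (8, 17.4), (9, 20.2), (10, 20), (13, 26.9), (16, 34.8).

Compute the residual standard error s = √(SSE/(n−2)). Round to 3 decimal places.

x=1: ŷ = 4 + 1.8·1 = 5.8; r = 5.3 − 5.8 = -0.5
x=3: ŷ = 4 + 1.8·3 = 9.4; r = 9.9 − 9.4 = 0.5
x=4: ŷ = 4 + 1.8·4 = 11.2; r = 13.7 − 11.2 = 2.5
x=6: ŷ = 4 + 1.8·6 = 14.8; r = 16.3 − 14.8 = 1.5
x=7: ŷ = 4 + 1.8·7 = 16.6; r = 14.1 − 16.6 = -2.5
x=8: ŷ = 4 + 1.8·8 = 18.4; r = 17.4 − 18.4 = -1
x=9: ŷ = 4 + 1.8·9 = 20.2; r = 20.2 − 20.2 = 0
x=10: ŷ = 4 + 1.8·10 = 22; r = 20 − 22 = -2
x=13: ŷ = 4 + 1.8·13 = 27.4; r = 26.9 − 27.4 = -0.5
x=16: ŷ = 4 + 1.8·16 = 32.8; r = 34.8 − 32.8 = 2
SSE = 0.25 + 0.25 + 6.25 + 2.25 + 6.25 + 1 + 0 + 4 + 0.25 + 4 = 24.5
s = √(24.5/8) = √3.0625 ≈ 1.750

s = 1.750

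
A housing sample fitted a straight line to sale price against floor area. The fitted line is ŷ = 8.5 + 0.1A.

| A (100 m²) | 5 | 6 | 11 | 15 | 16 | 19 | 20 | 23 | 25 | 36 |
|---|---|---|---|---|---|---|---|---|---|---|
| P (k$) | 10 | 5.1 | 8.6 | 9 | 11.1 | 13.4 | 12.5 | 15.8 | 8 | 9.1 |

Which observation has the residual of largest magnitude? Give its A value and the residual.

A=5: ŷ = 8.5 + 0.1·5 = 9; e = 10 − 9 = 1
A=6: ŷ = 8.5 + 0.1·6 = 9.1; e = 5.1 − 9.1 = -4
A=11: ŷ = 8.5 + 0.1·11 = 9.6; e = 8.6 − 9.6 = -1
A=15: ŷ = 8.5 + 0.1·15 = 10; e = 9 − 10 = -1
A=16: ŷ = 8.5 + 0.1·16 = 10.1; e = 11.1 − 10.1 = 1
A=19: ŷ = 8.5 + 0.1·19 = 10.4; e = 13.4 − 10.4 = 3
A=20: ŷ = 8.5 + 0.1·20 = 10.5; e = 12.5 − 10.5 = 2
A=23: ŷ = 8.5 + 0.1·23 = 10.8; e = 15.8 − 10.8 = 5
A=25: ŷ = 8.5 + 0.1·25 = 11; e = 8 − 11 = -3
A=36: ŷ = 8.5 + 0.1·36 = 12.1; e = 9.1 − 12.1 = -3
Largest |e| is 5 at A = 23, residual 5.

A = 23, e = 5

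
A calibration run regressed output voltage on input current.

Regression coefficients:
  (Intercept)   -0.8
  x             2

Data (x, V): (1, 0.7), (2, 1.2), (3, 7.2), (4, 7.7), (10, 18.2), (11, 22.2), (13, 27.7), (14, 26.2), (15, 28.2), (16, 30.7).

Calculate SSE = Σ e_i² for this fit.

SSE = 19

x=1: ŷ = -0.8 + 2·1 = 1.2; e = 0.7 − 1.2 = -0.5
x=2: ŷ = -0.8 + 2·2 = 3.2; e = 1.2 − 3.2 = -2
x=3: ŷ = -0.8 + 2·3 = 5.2; e = 7.2 − 5.2 = 2
x=4: ŷ = -0.8 + 2·4 = 7.2; e = 7.7 − 7.2 = 0.5
x=10: ŷ = -0.8 + 2·10 = 19.2; e = 18.2 − 19.2 = -1
x=11: ŷ = -0.8 + 2·11 = 21.2; e = 22.2 − 21.2 = 1
x=13: ŷ = -0.8 + 2·13 = 25.2; e = 27.7 − 25.2 = 2.5
x=14: ŷ = -0.8 + 2·14 = 27.2; e = 26.2 − 27.2 = -1
x=15: ŷ = -0.8 + 2·15 = 29.2; e = 28.2 − 29.2 = -1
x=16: ŷ = -0.8 + 2·16 = 31.2; e = 30.7 − 31.2 = -0.5
SSE = 0.25 + 4 + 4 + 0.25 + 1 + 1 + 6.25 + 1 + 1 + 0.25 = 19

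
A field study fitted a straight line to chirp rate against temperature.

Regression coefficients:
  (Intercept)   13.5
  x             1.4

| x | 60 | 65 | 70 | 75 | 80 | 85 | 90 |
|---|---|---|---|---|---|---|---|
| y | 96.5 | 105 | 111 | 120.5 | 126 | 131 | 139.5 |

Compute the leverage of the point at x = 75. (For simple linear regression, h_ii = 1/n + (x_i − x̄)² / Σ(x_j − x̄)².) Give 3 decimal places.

h = 0.143

x̄ = (60 + 65 + 70 + 75 + 80 + 85 + 90)/7 = 75
Σ(x − x̄)² = 225 + 100 + 25 + 0 + 25 + 100 + 225 = 700
h = 1/7 + (0)²/700 = 0.142857 + 0 = 0.143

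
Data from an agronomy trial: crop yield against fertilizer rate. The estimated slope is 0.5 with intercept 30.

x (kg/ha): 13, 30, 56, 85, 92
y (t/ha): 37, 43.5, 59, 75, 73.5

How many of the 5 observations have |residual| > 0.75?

4

x=13: ŷ = 30 + 0.5·13 = 36.5; r = 37 − 36.5 = 0.5
x=30: ŷ = 30 + 0.5·30 = 45; r = 43.5 − 45 = -1.5
x=56: ŷ = 30 + 0.5·56 = 58; r = 59 − 58 = 1
x=85: ŷ = 30 + 0.5·85 = 72.5; r = 75 − 72.5 = 2.5
x=92: ŷ = 30 + 0.5·92 = 76; r = 73.5 − 76 = -2.5
|r| > 0.75: x=30 (|r|=1.5), x=56 (|r|=1), x=85 (|r|=2.5), x=92 (|r|=2.5) → 4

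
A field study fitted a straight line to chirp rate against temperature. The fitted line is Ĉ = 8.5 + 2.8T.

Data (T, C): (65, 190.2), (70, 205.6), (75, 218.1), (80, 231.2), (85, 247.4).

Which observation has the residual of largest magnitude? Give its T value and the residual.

T=65: Ĉ = 8.5 + 2.8·65 = 190.5; e = 190.2 − 190.5 = -0.3
T=70: Ĉ = 8.5 + 2.8·70 = 204.5; e = 205.6 − 204.5 = 1.1
T=75: Ĉ = 8.5 + 2.8·75 = 218.5; e = 218.1 − 218.5 = -0.4
T=80: Ĉ = 8.5 + 2.8·80 = 232.5; e = 231.2 − 232.5 = -1.3
T=85: Ĉ = 8.5 + 2.8·85 = 246.5; e = 247.4 − 246.5 = 0.9
Largest |e| is 1.3 at T = 80, residual -1.3.

T = 80, e = -1.3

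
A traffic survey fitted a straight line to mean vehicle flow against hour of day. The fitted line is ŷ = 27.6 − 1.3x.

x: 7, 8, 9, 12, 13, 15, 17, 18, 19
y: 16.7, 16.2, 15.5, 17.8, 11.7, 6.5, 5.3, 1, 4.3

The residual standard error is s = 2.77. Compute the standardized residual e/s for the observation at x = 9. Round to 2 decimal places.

-0.14

ŷ = 27.6 − 1.3·9 = 15.9
e = 15.5 − 15.9 = -0.4
e/s = -0.4 / 2.77 = -0.14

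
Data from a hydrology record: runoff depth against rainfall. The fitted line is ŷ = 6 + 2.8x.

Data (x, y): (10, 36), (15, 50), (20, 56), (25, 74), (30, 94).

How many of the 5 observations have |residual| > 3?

2

x=10: ŷ = 6 + 2.8·10 = 34; e = 36 − 34 = 2
x=15: ŷ = 6 + 2.8·15 = 48; e = 50 − 48 = 2
x=20: ŷ = 6 + 2.8·20 = 62; e = 56 − 62 = -6
x=25: ŷ = 6 + 2.8·25 = 76; e = 74 − 76 = -2
x=30: ŷ = 6 + 2.8·30 = 90; e = 94 − 90 = 4
|e| > 3: x=20 (|e|=6), x=30 (|e|=4) → 2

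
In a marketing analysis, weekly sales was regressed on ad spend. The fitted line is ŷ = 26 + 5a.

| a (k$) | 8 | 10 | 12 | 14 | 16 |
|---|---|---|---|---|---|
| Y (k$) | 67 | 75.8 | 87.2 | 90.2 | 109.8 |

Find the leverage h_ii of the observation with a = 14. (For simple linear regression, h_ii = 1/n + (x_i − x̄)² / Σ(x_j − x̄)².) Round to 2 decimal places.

ā = (8 + 10 + 12 + 14 + 16)/5 = 12
Σ(a − ā)² = 16 + 4 + 0 + 4 + 16 = 40
h = 1/5 + (2)²/40 = 0.2 + 0.1 = 0.30

h = 0.30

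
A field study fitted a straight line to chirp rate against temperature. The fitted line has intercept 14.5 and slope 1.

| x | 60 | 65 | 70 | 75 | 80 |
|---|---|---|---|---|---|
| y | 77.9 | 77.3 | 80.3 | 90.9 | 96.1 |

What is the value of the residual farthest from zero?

x=60: ŷ = 14.5 + 60 = 74.5; r = 77.9 − 74.5 = 3.4
x=65: ŷ = 14.5 + 65 = 79.5; r = 77.3 − 79.5 = -2.2
x=70: ŷ = 14.5 + 70 = 84.5; r = 80.3 − 84.5 = -4.2
x=75: ŷ = 14.5 + 75 = 89.5; r = 90.9 − 89.5 = 1.4
x=80: ŷ = 14.5 + 80 = 94.5; r = 96.1 − 94.5 = 1.6
Largest |r| is 4.2 at x = 70, residual -4.2.

r = -4.2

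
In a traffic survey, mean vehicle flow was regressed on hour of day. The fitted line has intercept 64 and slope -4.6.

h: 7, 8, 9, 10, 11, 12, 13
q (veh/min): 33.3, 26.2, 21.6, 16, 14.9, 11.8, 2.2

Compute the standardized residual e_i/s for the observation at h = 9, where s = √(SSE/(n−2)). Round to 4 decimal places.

h=7: q̂ = 64 − 4.6·7 = 31.8; e = 33.3 − 31.8 = 1.5
h=8: q̂ = 64 − 4.6·8 = 27.2; e = 26.2 − 27.2 = -1
h=9: q̂ = 64 − 4.6·9 = 22.6; e = 21.6 − 22.6 = -1
h=10: q̂ = 64 − 4.6·10 = 18; e = 16 − 18 = -2
h=11: q̂ = 64 − 4.6·11 = 13.4; e = 14.9 − 13.4 = 1.5
h=12: q̂ = 64 − 4.6·12 = 8.8; e = 11.8 − 8.8 = 3
h=13: q̂ = 64 − 4.6·13 = 4.2; e = 2.2 − 4.2 = -2
SSE = 2.25 + 1 + 1 + 4 + 2.25 + 9 + 4 = 23.5
s = √(23.5/5) = 2.16795
e/s = -1 / 2.16795 = -0.4613

-0.4613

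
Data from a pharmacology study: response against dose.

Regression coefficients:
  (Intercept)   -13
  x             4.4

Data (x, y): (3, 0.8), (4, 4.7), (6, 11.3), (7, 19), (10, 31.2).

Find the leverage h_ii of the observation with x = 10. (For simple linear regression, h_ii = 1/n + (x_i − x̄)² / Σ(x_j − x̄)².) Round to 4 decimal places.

h = 0.7333

x̄ = (3 + 4 + 6 + 7 + 10)/5 = 6
Σ(x − x̄)² = 9 + 4 + 0 + 1 + 16 = 30
h = 1/5 + (4)²/30 = 0.2 + 0.533333 = 0.7333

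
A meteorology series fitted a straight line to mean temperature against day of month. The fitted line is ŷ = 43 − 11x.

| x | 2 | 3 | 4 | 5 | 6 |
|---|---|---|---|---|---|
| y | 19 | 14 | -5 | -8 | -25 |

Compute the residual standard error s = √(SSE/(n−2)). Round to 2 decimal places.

s = 4.32

x=2: ŷ = 43 − 11·2 = 21; e = 19 − 21 = -2
x=3: ŷ = 43 − 11·3 = 10; e = 14 − 10 = 4
x=4: ŷ = 43 − 11·4 = -1; e = -5 − (-1) = -4
x=5: ŷ = 43 − 11·5 = -12; e = -8 − (-12) = 4
x=6: ŷ = 43 − 11·6 = -23; e = -25 − (-23) = -2
SSE = 4 + 16 + 16 + 16 + 4 = 56
s = √(56/3) = √18.6667 ≈ 4.32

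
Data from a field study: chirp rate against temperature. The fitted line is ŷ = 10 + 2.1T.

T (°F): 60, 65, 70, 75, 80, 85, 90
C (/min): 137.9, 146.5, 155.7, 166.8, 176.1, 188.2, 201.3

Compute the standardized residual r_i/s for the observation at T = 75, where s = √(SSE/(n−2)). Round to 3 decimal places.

-0.407

T=60: ŷ = 10 + 2.1·60 = 136; r = 137.9 − 136 = 1.9
T=65: ŷ = 10 + 2.1·65 = 146.5; r = 146.5 − 146.5 = 0
T=70: ŷ = 10 + 2.1·70 = 157; r = 155.7 − 157 = -1.3
T=75: ŷ = 10 + 2.1·75 = 167.5; r = 166.8 − 167.5 = -0.7
T=80: ŷ = 10 + 2.1·80 = 178; r = 176.1 − 178 = -1.9
T=85: ŷ = 10 + 2.1·85 = 188.5; r = 188.2 − 188.5 = -0.3
T=90: ŷ = 10 + 2.1·90 = 199; r = 201.3 − 199 = 2.3
SSE = 3.61 + 0 + 1.69 + 0.49 + 3.61 + 0.09 + 5.29 = 14.78
s = √(14.78/5) = 1.7193
r/s = -0.7 / 1.7193 = -0.407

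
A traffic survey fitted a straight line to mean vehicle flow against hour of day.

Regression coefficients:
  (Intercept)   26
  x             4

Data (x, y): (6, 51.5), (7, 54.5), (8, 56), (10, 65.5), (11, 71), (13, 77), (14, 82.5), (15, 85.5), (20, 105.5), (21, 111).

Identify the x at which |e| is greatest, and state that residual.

x=6: ŷ = 26 + 4·6 = 50; e = 51.5 − 50 = 1.5
x=7: ŷ = 26 + 4·7 = 54; e = 54.5 − 54 = 0.5
x=8: ŷ = 26 + 4·8 = 58; e = 56 − 58 = -2
x=10: ŷ = 26 + 4·10 = 66; e = 65.5 − 66 = -0.5
x=11: ŷ = 26 + 4·11 = 70; e = 71 − 70 = 1
x=13: ŷ = 26 + 4·13 = 78; e = 77 − 78 = -1
x=14: ŷ = 26 + 4·14 = 82; e = 82.5 − 82 = 0.5
x=15: ŷ = 26 + 4·15 = 86; e = 85.5 − 86 = -0.5
x=20: ŷ = 26 + 4·20 = 106; e = 105.5 − 106 = -0.5
x=21: ŷ = 26 + 4·21 = 110; e = 111 − 110 = 1
Largest |e| is 2 at x = 8, residual -2.

x = 8, e = -2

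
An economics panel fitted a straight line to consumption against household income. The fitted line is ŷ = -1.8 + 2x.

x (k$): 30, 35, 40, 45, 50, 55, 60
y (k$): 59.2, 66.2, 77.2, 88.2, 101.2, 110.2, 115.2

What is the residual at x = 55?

ŷ = -1.8 + 2·55 = 108.2
e = 110.2 − 108.2 = 2

e = 2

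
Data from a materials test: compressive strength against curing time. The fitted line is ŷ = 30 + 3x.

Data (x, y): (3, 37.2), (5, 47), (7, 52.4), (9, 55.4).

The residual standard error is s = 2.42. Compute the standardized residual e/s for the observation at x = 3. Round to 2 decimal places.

ŷ = 30 + 3·3 = 39
e = 37.2 − 39 = -1.8
e/s = -1.8 / 2.42 = -0.74

-0.74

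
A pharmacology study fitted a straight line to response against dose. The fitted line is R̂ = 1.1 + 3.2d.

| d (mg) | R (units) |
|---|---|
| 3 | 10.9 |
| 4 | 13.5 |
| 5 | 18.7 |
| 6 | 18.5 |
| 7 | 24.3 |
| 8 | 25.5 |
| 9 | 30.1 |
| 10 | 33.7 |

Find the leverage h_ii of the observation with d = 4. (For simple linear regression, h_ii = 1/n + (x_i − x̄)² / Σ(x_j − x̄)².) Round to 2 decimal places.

h = 0.27

d̄ = (3 + 4 + 5 + 6 + 7 + 8 + 9 + 10)/8 = 6.5
Σ(d − d̄)² = 12.25 + 6.25 + 2.25 + 0.25 + 0.25 + 2.25 + 6.25 + 12.25 = 42
h = 1/8 + (-2.5)²/42 = 0.125 + 0.14881 = 0.27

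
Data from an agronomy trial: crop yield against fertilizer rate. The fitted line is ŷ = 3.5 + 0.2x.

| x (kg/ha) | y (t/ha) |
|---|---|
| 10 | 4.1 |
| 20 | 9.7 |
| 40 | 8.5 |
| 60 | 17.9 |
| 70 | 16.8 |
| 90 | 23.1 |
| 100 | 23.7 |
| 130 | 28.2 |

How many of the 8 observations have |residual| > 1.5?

x=10: ŷ = 3.5 + 0.2·10 = 5.5; r = 4.1 − 5.5 = -1.4
x=20: ŷ = 3.5 + 0.2·20 = 7.5; r = 9.7 − 7.5 = 2.2
x=40: ŷ = 3.5 + 0.2·40 = 11.5; r = 8.5 − 11.5 = -3
x=60: ŷ = 3.5 + 0.2·60 = 15.5; r = 17.9 − 15.5 = 2.4
x=70: ŷ = 3.5 + 0.2·70 = 17.5; r = 16.8 − 17.5 = -0.7
x=90: ŷ = 3.5 + 0.2·90 = 21.5; r = 23.1 − 21.5 = 1.6
x=100: ŷ = 3.5 + 0.2·100 = 23.5; r = 23.7 − 23.5 = 0.2
x=130: ŷ = 3.5 + 0.2·130 = 29.5; r = 28.2 − 29.5 = -1.3
|r| > 1.5: x=20 (|r|=2.2), x=40 (|r|=3), x=60 (|r|=2.4), x=90 (|r|=1.6) → 4

4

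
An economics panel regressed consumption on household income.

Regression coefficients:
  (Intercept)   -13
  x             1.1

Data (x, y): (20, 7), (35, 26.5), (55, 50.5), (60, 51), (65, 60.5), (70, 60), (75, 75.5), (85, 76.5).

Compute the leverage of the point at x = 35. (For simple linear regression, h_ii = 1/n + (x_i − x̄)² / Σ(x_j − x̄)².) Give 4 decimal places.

h = 0.2923

x̄ = (20 + 35 + 55 + 60 + 65 + 70 + 75 + 85)/8 = 58.125
Σ(x − x̄)² = 1453.52 + 534.766 + 9.76562 + 3.51562 + 47.2656 + 141.016 + 284.766 + 722.266 = 3196.88
h = 1/8 + (-23.125)²/3196.88 = 0.125 + 0.167278 = 0.2923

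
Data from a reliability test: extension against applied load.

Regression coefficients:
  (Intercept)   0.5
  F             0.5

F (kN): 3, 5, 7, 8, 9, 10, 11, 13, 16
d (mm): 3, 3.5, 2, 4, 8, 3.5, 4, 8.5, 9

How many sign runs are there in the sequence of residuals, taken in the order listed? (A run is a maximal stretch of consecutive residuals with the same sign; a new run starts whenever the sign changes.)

F=3: ŷ = 0.5 + 0.5·3 = 2; e = 3 − 2 = 1
F=5: ŷ = 0.5 + 0.5·5 = 3; e = 3.5 − 3 = 0.5
F=7: ŷ = 0.5 + 0.5·7 = 4; e = 2 − 4 = -2
F=8: ŷ = 0.5 + 0.5·8 = 4.5; e = 4 − 4.5 = -0.5
F=9: ŷ = 0.5 + 0.5·9 = 5; e = 8 − 5 = 3
F=10: ŷ = 0.5 + 0.5·10 = 5.5; e = 3.5 − 5.5 = -2
F=11: ŷ = 0.5 + 0.5·11 = 6; e = 4 − 6 = -2
F=13: ŷ = 0.5 + 0.5·13 = 7; e = 8.5 − 7 = 1.5
F=16: ŷ = 0.5 + 0.5·16 = 8.5; e = 9 − 8.5 = 0.5
Signs: + + − − + − − + +
Runs: +×2, −×2, +×1, −×2, +×2 → 5

5 runs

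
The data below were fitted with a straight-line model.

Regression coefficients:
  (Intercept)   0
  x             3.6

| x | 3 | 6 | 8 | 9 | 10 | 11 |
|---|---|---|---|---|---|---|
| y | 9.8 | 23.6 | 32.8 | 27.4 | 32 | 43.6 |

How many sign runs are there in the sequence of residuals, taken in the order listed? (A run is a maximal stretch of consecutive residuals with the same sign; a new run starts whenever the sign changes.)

4 runs

x=3: ŷ = 3.6·3 = 10.8; e = 9.8 − 10.8 = -1
x=6: ŷ = 3.6·6 = 21.6; e = 23.6 − 21.6 = 2
x=8: ŷ = 3.6·8 = 28.8; e = 32.8 − 28.8 = 4
x=9: ŷ = 3.6·9 = 32.4; e = 27.4 − 32.4 = -5
x=10: ŷ = 3.6·10 = 36; e = 32 − 36 = -4
x=11: ŷ = 3.6·11 = 39.6; e = 43.6 − 39.6 = 4
Signs: − + + − − +
Runs: −×1, +×2, −×2, +×1 → 4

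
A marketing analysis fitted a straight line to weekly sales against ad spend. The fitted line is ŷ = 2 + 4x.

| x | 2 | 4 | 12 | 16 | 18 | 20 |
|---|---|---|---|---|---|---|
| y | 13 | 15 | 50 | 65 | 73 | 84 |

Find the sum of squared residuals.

x=2: ŷ = 2 + 4·2 = 10; r = 13 − 10 = 3
x=4: ŷ = 2 + 4·4 = 18; r = 15 − 18 = -3
x=12: ŷ = 2 + 4·12 = 50; r = 50 − 50 = 0
x=16: ŷ = 2 + 4·16 = 66; r = 65 − 66 = -1
x=18: ŷ = 2 + 4·18 = 74; r = 73 − 74 = -1
x=20: ŷ = 2 + 4·20 = 82; r = 84 − 82 = 2
SSE = 9 + 9 + 0 + 1 + 1 + 4 = 24

SSE = 24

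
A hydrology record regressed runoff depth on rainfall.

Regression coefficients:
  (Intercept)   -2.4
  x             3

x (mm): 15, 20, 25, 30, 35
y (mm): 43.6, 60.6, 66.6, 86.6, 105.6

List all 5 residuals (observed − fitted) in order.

1, 3, -6, -1, 3

x=15: ŷ = -2.4 + 3·15 = 42.6; r = 43.6 − 42.6 = 1
x=20: ŷ = -2.4 + 3·20 = 57.6; r = 60.6 − 57.6 = 3
x=25: ŷ = -2.4 + 3·25 = 72.6; r = 66.6 − 72.6 = -6
x=30: ŷ = -2.4 + 3·30 = 87.6; r = 86.6 − 87.6 = -1
x=35: ŷ = -2.4 + 3·35 = 102.6; r = 105.6 − 102.6 = 3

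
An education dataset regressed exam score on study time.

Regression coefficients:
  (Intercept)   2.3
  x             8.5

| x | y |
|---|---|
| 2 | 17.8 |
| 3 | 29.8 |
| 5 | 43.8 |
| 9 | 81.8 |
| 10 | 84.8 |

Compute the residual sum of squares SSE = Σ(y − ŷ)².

SSE = 22.5

x=2: ŷ = 2.3 + 8.5·2 = 19.3; r = 17.8 − 19.3 = -1.5
x=3: ŷ = 2.3 + 8.5·3 = 27.8; r = 29.8 − 27.8 = 2
x=5: ŷ = 2.3 + 8.5·5 = 44.8; r = 43.8 − 44.8 = -1
x=9: ŷ = 2.3 + 8.5·9 = 78.8; r = 81.8 − 78.8 = 3
x=10: ŷ = 2.3 + 8.5·10 = 87.3; r = 84.8 − 87.3 = -2.5
SSE = 2.25 + 4 + 1 + 9 + 6.25 = 22.5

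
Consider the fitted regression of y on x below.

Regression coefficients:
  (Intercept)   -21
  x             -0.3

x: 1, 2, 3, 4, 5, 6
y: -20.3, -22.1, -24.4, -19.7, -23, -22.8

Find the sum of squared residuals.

SSE = 14

x=1: ŷ = -21 − 0.3·1 = -21.3; r = -20.3 − (-21.3) = 1
x=2: ŷ = -21 − 0.3·2 = -21.6; r = -22.1 − (-21.6) = -0.5
x=3: ŷ = -21 − 0.3·3 = -21.9; r = -24.4 − (-21.9) = -2.5
x=4: ŷ = -21 − 0.3·4 = -22.2; r = -19.7 − (-22.2) = 2.5
x=5: ŷ = -21 − 0.3·5 = -22.5; r = -23 − (-22.5) = -0.5
x=6: ŷ = -21 − 0.3·6 = -22.8; r = -22.8 − (-22.8) = 0
SSE = 1 + 0.25 + 6.25 + 6.25 + 0.25 + 0 = 14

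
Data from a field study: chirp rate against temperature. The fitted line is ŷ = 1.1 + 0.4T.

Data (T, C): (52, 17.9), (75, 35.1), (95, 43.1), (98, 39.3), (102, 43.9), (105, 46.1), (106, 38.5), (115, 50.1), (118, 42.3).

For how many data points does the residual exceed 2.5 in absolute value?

7

T=52: ŷ = 1.1 + 0.4·52 = 21.9; r = 17.9 − 21.9 = -4
T=75: ŷ = 1.1 + 0.4·75 = 31.1; r = 35.1 − 31.1 = 4
T=95: ŷ = 1.1 + 0.4·95 = 39.1; r = 43.1 − 39.1 = 4
T=98: ŷ = 1.1 + 0.4·98 = 40.3; r = 39.3 − 40.3 = -1
T=102: ŷ = 1.1 + 0.4·102 = 41.9; r = 43.9 − 41.9 = 2
T=105: ŷ = 1.1 + 0.4·105 = 43.1; r = 46.1 − 43.1 = 3
T=106: ŷ = 1.1 + 0.4·106 = 43.5; r = 38.5 − 43.5 = -5
T=115: ŷ = 1.1 + 0.4·115 = 47.1; r = 50.1 − 47.1 = 3
T=118: ŷ = 1.1 + 0.4·118 = 48.3; r = 42.3 − 48.3 = -6
|r| > 2.5: T=52 (|r|=4), T=75 (|r|=4), T=95 (|r|=4), T=105 (|r|=3), T=106 (|r|=5), T=115 (|r|=3), T=118 (|r|=6) → 7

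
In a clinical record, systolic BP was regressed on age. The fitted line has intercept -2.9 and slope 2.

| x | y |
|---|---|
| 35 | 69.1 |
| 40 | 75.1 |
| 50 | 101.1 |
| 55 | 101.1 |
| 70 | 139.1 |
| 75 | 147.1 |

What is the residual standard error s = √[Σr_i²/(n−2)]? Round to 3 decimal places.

x=35: ŷ = -2.9 + 2·35 = 67.1; r = 69.1 − 67.1 = 2
x=40: ŷ = -2.9 + 2·40 = 77.1; r = 75.1 − 77.1 = -2
x=50: ŷ = -2.9 + 2·50 = 97.1; r = 101.1 − 97.1 = 4
x=55: ŷ = -2.9 + 2·55 = 107.1; r = 101.1 − 107.1 = -6
x=70: ŷ = -2.9 + 2·70 = 137.1; r = 139.1 − 137.1 = 2
x=75: ŷ = -2.9 + 2·75 = 147.1; r = 147.1 − 147.1 = 0
SSE = 4 + 4 + 16 + 36 + 4 + 0 = 64
s = √(64/4) = √16 ≈ 4.000

s = 4.000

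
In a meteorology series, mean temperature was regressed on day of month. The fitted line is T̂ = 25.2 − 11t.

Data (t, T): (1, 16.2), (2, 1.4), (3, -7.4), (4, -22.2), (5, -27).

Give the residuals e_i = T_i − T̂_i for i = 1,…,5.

2, -1.8, 0.4, -3.4, 2.8

t=1: T̂ = 25.2 − 11·1 = 14.2; e = 16.2 − 14.2 = 2
t=2: T̂ = 25.2 − 11·2 = 3.2; e = 1.4 − 3.2 = -1.8
t=3: T̂ = 25.2 − 11·3 = -7.8; e = -7.4 − (-7.8) = 0.4
t=4: T̂ = 25.2 − 11·4 = -18.8; e = -22.2 − (-18.8) = -3.4
t=5: T̂ = 25.2 − 11·5 = -29.8; e = -27 − (-29.8) = 2.8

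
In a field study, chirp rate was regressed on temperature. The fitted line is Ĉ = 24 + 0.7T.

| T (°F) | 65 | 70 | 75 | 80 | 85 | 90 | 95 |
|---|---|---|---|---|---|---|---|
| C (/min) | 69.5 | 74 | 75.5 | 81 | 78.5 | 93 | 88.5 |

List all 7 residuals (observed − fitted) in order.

T=65: Ĉ = 24 + 0.7·65 = 69.5; r = 69.5 − 69.5 = 0
T=70: Ĉ = 24 + 0.7·70 = 73; r = 74 − 73 = 1
T=75: Ĉ = 24 + 0.7·75 = 76.5; r = 75.5 − 76.5 = -1
T=80: Ĉ = 24 + 0.7·80 = 80; r = 81 − 80 = 1
T=85: Ĉ = 24 + 0.7·85 = 83.5; r = 78.5 − 83.5 = -5
T=90: Ĉ = 24 + 0.7·90 = 87; r = 93 − 87 = 6
T=95: Ĉ = 24 + 0.7·95 = 90.5; r = 88.5 − 90.5 = -2

0, 1, -1, 1, -5, 6, -2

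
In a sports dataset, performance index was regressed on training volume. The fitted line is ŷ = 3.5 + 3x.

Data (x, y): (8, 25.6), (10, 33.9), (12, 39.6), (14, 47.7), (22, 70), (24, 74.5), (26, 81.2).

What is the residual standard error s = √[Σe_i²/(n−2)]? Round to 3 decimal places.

x=8: ŷ = 3.5 + 3·8 = 27.5; e = 25.6 − 27.5 = -1.9
x=10: ŷ = 3.5 + 3·10 = 33.5; e = 33.9 − 33.5 = 0.4
x=12: ŷ = 3.5 + 3·12 = 39.5; e = 39.6 − 39.5 = 0.1
x=14: ŷ = 3.5 + 3·14 = 45.5; e = 47.7 − 45.5 = 2.2
x=22: ŷ = 3.5 + 3·22 = 69.5; e = 70 − 69.5 = 0.5
x=24: ŷ = 3.5 + 3·24 = 75.5; e = 74.5 − 75.5 = -1
x=26: ŷ = 3.5 + 3·26 = 81.5; e = 81.2 − 81.5 = -0.3
SSE = 3.61 + 0.16 + 0.01 + 4.84 + 0.25 + 1 + 0.09 = 9.96
s = √(9.96/5) = √1.992 ≈ 1.411

s = 1.411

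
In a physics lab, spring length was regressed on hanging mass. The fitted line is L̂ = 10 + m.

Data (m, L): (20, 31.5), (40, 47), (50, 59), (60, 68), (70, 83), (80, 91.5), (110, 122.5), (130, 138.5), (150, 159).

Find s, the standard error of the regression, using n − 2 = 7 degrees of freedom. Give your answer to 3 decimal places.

m=20: L̂ = 10 + 20 = 30; r = 31.5 − 30 = 1.5
m=40: L̂ = 10 + 40 = 50; r = 47 − 50 = -3
m=50: L̂ = 10 + 50 = 60; r = 59 − 60 = -1
m=60: L̂ = 10 + 60 = 70; r = 68 − 70 = -2
m=70: L̂ = 10 + 70 = 80; r = 83 − 80 = 3
m=80: L̂ = 10 + 80 = 90; r = 91.5 − 90 = 1.5
m=110: L̂ = 10 + 110 = 120; r = 122.5 − 120 = 2.5
m=130: L̂ = 10 + 130 = 140; r = 138.5 − 140 = -1.5
m=150: L̂ = 10 + 150 = 160; r = 159 − 160 = -1
SSE = 2.25 + 9 + 1 + 4 + 9 + 2.25 + 6.25 + 2.25 + 1 = 37
s = √(37/7) = √5.28571 ≈ 2.299

s = 2.299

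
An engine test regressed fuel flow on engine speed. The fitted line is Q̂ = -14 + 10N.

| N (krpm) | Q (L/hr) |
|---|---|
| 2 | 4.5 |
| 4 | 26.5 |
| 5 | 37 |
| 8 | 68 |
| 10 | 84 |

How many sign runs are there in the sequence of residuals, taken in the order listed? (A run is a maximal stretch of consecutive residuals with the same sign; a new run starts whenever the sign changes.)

N=2: Q̂ = -14 + 10·2 = 6; r = 4.5 − 6 = -1.5
N=4: Q̂ = -14 + 10·4 = 26; r = 26.5 − 26 = 0.5
N=5: Q̂ = -14 + 10·5 = 36; r = 37 − 36 = 1
N=8: Q̂ = -14 + 10·8 = 66; r = 68 − 66 = 2
N=10: Q̂ = -14 + 10·10 = 86; r = 84 − 86 = -2
Signs: − + + + −
Runs: −×1, +×3, −×1 → 3

3 runs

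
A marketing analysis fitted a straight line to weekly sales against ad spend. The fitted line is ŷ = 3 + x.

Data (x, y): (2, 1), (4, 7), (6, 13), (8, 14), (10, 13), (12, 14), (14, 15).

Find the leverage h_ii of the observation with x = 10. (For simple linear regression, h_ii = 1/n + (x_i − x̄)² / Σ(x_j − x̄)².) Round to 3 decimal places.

h = 0.179

x̄ = (2 + 4 + 6 + 8 + 10 + 12 + 14)/7 = 8
Σ(x − x̄)² = 36 + 16 + 4 + 0 + 4 + 16 + 36 = 112
h = 1/7 + (2)²/112 = 0.142857 + 0.0357143 = 0.179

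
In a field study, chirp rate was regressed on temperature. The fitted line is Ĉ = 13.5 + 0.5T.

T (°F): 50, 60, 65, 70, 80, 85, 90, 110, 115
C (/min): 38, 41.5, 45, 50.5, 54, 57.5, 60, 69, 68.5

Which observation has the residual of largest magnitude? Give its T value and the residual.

T=50: Ĉ = 13.5 + 0.5·50 = 38.5; r = 38 − 38.5 = -0.5
T=60: Ĉ = 13.5 + 0.5·60 = 43.5; r = 41.5 − 43.5 = -2
T=65: Ĉ = 13.5 + 0.5·65 = 46; r = 45 − 46 = -1
T=70: Ĉ = 13.5 + 0.5·70 = 48.5; r = 50.5 − 48.5 = 2
T=80: Ĉ = 13.5 + 0.5·80 = 53.5; r = 54 − 53.5 = 0.5
T=85: Ĉ = 13.5 + 0.5·85 = 56; r = 57.5 − 56 = 1.5
T=90: Ĉ = 13.5 + 0.5·90 = 58.5; r = 60 − 58.5 = 1.5
T=110: Ĉ = 13.5 + 0.5·110 = 68.5; r = 69 − 68.5 = 0.5
T=115: Ĉ = 13.5 + 0.5·115 = 71; r = 68.5 − 71 = -2.5
Largest |r| is 2.5 at T = 115, residual -2.5.

T = 115, r = -2.5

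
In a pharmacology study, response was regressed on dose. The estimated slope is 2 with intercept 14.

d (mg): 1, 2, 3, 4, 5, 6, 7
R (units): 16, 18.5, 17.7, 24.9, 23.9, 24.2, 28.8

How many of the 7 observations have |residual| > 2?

2

d=1: ŷ = 14 + 2·1 = 16; e = 16 − 16 = 0
d=2: ŷ = 14 + 2·2 = 18; e = 18.5 − 18 = 0.5
d=3: ŷ = 14 + 2·3 = 20; e = 17.7 − 20 = -2.3
d=4: ŷ = 14 + 2·4 = 22; e = 24.9 − 22 = 2.9
d=5: ŷ = 14 + 2·5 = 24; e = 23.9 − 24 = -0.1
d=6: ŷ = 14 + 2·6 = 26; e = 24.2 − 26 = -1.8
d=7: ŷ = 14 + 2·7 = 28; e = 28.8 − 28 = 0.8
|e| > 2: d=3 (|e|=2.3), d=4 (|e|=2.9) → 2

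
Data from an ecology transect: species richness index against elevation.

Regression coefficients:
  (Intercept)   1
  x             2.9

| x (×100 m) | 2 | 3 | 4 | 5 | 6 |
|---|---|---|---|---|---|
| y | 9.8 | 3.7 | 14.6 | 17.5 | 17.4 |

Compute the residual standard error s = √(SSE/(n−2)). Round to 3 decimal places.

s = 4.243

x=2: ŷ = 1 + 2.9·2 = 6.8; r = 9.8 − 6.8 = 3
x=3: ŷ = 1 + 2.9·3 = 9.7; r = 3.7 − 9.7 = -6
x=4: ŷ = 1 + 2.9·4 = 12.6; r = 14.6 − 12.6 = 2
x=5: ŷ = 1 + 2.9·5 = 15.5; r = 17.5 − 15.5 = 2
x=6: ŷ = 1 + 2.9·6 = 18.4; r = 17.4 − 18.4 = -1
SSE = 9 + 36 + 4 + 4 + 1 = 54
s = √(54/3) = √18 ≈ 4.243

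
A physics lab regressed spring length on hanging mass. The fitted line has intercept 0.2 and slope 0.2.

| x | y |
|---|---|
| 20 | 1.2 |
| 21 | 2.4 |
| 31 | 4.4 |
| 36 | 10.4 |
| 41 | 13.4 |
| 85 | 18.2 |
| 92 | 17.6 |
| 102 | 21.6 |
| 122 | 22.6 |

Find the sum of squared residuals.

x=20: ŷ = 0.2 + 0.2·20 = 4.2; r = 1.2 − 4.2 = -3
x=21: ŷ = 0.2 + 0.2·21 = 4.4; r = 2.4 − 4.4 = -2
x=31: ŷ = 0.2 + 0.2·31 = 6.4; r = 4.4 − 6.4 = -2
x=36: ŷ = 0.2 + 0.2·36 = 7.4; r = 10.4 − 7.4 = 3
x=41: ŷ = 0.2 + 0.2·41 = 8.4; r = 13.4 − 8.4 = 5
x=85: ŷ = 0.2 + 0.2·85 = 17.2; r = 18.2 − 17.2 = 1
x=92: ŷ = 0.2 + 0.2·92 = 18.6; r = 17.6 − 18.6 = -1
x=102: ŷ = 0.2 + 0.2·102 = 20.6; r = 21.6 − 20.6 = 1
x=122: ŷ = 0.2 + 0.2·122 = 24.6; r = 22.6 − 24.6 = -2
SSE = 9 + 4 + 4 + 9 + 25 + 1 + 1 + 1 + 4 = 58

SSE = 58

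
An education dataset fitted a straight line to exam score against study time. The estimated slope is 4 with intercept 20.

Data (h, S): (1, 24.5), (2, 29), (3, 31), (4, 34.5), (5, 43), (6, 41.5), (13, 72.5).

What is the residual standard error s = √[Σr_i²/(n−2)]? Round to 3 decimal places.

h=1: ŷ = 20 + 4·1 = 24; r = 24.5 − 24 = 0.5
h=2: ŷ = 20 + 4·2 = 28; r = 29 − 28 = 1
h=3: ŷ = 20 + 4·3 = 32; r = 31 − 32 = -1
h=4: ŷ = 20 + 4·4 = 36; r = 34.5 − 36 = -1.5
h=5: ŷ = 20 + 4·5 = 40; r = 43 − 40 = 3
h=6: ŷ = 20 + 4·6 = 44; r = 41.5 − 44 = -2.5
h=13: ŷ = 20 + 4·13 = 72; r = 72.5 − 72 = 0.5
SSE = 0.25 + 1 + 1 + 2.25 + 9 + 6.25 + 0.25 = 20
s = √(20/5) = √4 ≈ 2.000

s = 2.000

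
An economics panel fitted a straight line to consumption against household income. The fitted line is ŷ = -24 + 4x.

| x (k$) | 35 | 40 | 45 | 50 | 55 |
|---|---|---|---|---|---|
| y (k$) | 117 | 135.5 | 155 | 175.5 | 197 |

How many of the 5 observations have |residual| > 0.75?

3

x=35: ŷ = -24 + 4·35 = 116; e = 117 − 116 = 1
x=40: ŷ = -24 + 4·40 = 136; e = 135.5 − 136 = -0.5
x=45: ŷ = -24 + 4·45 = 156; e = 155 − 156 = -1
x=50: ŷ = -24 + 4·50 = 176; e = 175.5 − 176 = -0.5
x=55: ŷ = -24 + 4·55 = 196; e = 197 − 196 = 1
|e| > 0.75: x=35 (|e|=1), x=45 (|e|=1), x=55 (|e|=1) → 3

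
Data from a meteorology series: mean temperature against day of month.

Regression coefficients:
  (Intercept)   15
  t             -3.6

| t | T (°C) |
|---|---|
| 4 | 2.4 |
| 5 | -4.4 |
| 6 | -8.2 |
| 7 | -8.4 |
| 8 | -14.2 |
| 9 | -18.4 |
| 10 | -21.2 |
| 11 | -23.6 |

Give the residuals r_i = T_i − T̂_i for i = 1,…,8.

1.8, -1.4, -1.6, 1.8, -0.4, -1, -0.2, 1

t=4: T̂ = 15 − 3.6·4 = 0.6; r = 2.4 − 0.6 = 1.8
t=5: T̂ = 15 − 3.6·5 = -3; r = -4.4 − (-3) = -1.4
t=6: T̂ = 15 − 3.6·6 = -6.6; r = -8.2 − (-6.6) = -1.6
t=7: T̂ = 15 − 3.6·7 = -10.2; r = -8.4 − (-10.2) = 1.8
t=8: T̂ = 15 − 3.6·8 = -13.8; r = -14.2 − (-13.8) = -0.4
t=9: T̂ = 15 − 3.6·9 = -17.4; r = -18.4 − (-17.4) = -1
t=10: T̂ = 15 − 3.6·10 = -21; r = -21.2 − (-21) = -0.2
t=11: T̂ = 15 − 3.6·11 = -24.6; r = -23.6 − (-24.6) = 1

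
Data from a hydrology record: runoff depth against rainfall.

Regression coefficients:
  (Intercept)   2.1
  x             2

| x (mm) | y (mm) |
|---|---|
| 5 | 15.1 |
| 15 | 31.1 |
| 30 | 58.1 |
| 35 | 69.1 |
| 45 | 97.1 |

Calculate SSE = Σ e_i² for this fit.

x=5: ŷ = 2.1 + 2·5 = 12.1; e = 15.1 − 12.1 = 3
x=15: ŷ = 2.1 + 2·15 = 32.1; e = 31.1 − 32.1 = -1
x=30: ŷ = 2.1 + 2·30 = 62.1; e = 58.1 − 62.1 = -4
x=35: ŷ = 2.1 + 2·35 = 72.1; e = 69.1 − 72.1 = -3
x=45: ŷ = 2.1 + 2·45 = 92.1; e = 97.1 − 92.1 = 5
SSE = 9 + 1 + 16 + 9 + 25 = 60

SSE = 60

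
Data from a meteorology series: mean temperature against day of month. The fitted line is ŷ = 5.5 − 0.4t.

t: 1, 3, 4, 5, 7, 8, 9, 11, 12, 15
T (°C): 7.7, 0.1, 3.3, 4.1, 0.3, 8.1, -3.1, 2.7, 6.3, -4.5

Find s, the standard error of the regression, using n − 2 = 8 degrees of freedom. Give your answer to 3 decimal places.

t=1: ŷ = 5.5 − 0.4·1 = 5.1; e = 7.7 − 5.1 = 2.6
t=3: ŷ = 5.5 − 0.4·3 = 4.3; e = 0.1 − 4.3 = -4.2
t=4: ŷ = 5.5 − 0.4·4 = 3.9; e = 3.3 − 3.9 = -0.6
t=5: ŷ = 5.5 − 0.4·5 = 3.5; e = 4.1 − 3.5 = 0.6
t=7: ŷ = 5.5 − 0.4·7 = 2.7; e = 0.3 − 2.7 = -2.4
t=8: ŷ = 5.5 − 0.4·8 = 2.3; e = 8.1 − 2.3 = 5.8
t=9: ŷ = 5.5 − 0.4·9 = 1.9; e = -3.1 − 1.9 = -5
t=11: ŷ = 5.5 − 0.4·11 = 1.1; e = 2.7 − 1.1 = 1.6
t=12: ŷ = 5.5 − 0.4·12 = 0.7; e = 6.3 − 0.7 = 5.6
t=15: ŷ = 5.5 − 0.4·15 = -0.5; e = -4.5 − (-0.5) = -4
SSE = 6.76 + 17.64 + 0.36 + 0.36 + 5.76 + 33.64 + 25 + 2.56 + 31.36 + 16 = 139.44
s = √(139.44/8) = √17.43 ≈ 4.175

s = 4.175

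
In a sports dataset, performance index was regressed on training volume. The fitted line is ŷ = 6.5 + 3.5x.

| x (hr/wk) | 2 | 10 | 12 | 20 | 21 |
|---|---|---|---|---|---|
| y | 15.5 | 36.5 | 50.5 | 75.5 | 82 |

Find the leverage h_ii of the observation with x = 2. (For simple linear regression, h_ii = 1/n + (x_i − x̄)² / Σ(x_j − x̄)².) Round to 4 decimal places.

x̄ = (2 + 10 + 12 + 20 + 21)/5 = 13
Σ(x − x̄)² = 121 + 9 + 1 + 49 + 64 = 244
h = 1/5 + (-11)²/244 = 0.2 + 0.495902 = 0.6959

h = 0.6959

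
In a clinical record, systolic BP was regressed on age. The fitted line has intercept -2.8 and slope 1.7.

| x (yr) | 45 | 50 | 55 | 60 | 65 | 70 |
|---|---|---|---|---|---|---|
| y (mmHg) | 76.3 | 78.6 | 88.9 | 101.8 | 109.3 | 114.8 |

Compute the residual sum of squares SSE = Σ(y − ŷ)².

x=45: ŷ = -2.8 + 1.7·45 = 73.7; r = 76.3 − 73.7 = 2.6
x=50: ŷ = -2.8 + 1.7·50 = 82.2; r = 78.6 − 82.2 = -3.6
x=55: ŷ = -2.8 + 1.7·55 = 90.7; r = 88.9 − 90.7 = -1.8
x=60: ŷ = -2.8 + 1.7·60 = 99.2; r = 101.8 − 99.2 = 2.6
x=65: ŷ = -2.8 + 1.7·65 = 107.7; r = 109.3 − 107.7 = 1.6
x=70: ŷ = -2.8 + 1.7·70 = 116.2; r = 114.8 − 116.2 = -1.4
SSE = 6.76 + 12.96 + 3.24 + 6.76 + 2.56 + 1.96 = 34.24

SSE = 34.24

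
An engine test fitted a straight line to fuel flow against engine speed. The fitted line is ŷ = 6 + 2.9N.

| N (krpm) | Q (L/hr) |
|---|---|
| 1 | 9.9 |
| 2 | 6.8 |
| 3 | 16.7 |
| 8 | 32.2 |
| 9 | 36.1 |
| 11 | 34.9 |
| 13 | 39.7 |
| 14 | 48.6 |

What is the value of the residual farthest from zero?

r = -5

N=1: ŷ = 6 + 2.9·1 = 8.9; r = 9.9 − 8.9 = 1
N=2: ŷ = 6 + 2.9·2 = 11.8; r = 6.8 − 11.8 = -5
N=3: ŷ = 6 + 2.9·3 = 14.7; r = 16.7 − 14.7 = 2
N=8: ŷ = 6 + 2.9·8 = 29.2; r = 32.2 − 29.2 = 3
N=9: ŷ = 6 + 2.9·9 = 32.1; r = 36.1 − 32.1 = 4
N=11: ŷ = 6 + 2.9·11 = 37.9; r = 34.9 − 37.9 = -3
N=13: ŷ = 6 + 2.9·13 = 43.7; r = 39.7 − 43.7 = -4
N=14: ŷ = 6 + 2.9·14 = 46.6; r = 48.6 − 46.6 = 2
Largest |r| is 5 at N = 2, residual -5.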